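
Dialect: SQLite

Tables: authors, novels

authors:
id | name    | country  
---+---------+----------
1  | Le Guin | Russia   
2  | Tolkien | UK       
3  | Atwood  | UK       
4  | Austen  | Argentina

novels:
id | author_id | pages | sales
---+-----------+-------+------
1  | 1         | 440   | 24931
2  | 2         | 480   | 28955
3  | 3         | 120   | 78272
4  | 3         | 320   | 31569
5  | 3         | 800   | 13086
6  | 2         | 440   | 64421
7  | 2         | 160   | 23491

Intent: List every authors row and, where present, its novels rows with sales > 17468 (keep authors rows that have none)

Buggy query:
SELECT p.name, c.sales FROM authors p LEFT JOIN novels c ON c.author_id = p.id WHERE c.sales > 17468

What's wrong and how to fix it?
Bug: A WHERE condition on the right-hand table after LEFT JOIN drops unmatched parents

Fix: Move the right-table condition into the ON clause so unmatched parents are kept

Corrected query:
SELECT p.name, c.sales FROM authors p LEFT JOIN novels c ON c.author_id = p.id AND c.sales > 17468

Result:
name    | sales
--------+------
Le Guin | 24931
Tolkien | 23491
Tolkien | 28955
Tolkien | 64421
Atwood  | 31569
Atwood  | 78272
Austen  | NULL 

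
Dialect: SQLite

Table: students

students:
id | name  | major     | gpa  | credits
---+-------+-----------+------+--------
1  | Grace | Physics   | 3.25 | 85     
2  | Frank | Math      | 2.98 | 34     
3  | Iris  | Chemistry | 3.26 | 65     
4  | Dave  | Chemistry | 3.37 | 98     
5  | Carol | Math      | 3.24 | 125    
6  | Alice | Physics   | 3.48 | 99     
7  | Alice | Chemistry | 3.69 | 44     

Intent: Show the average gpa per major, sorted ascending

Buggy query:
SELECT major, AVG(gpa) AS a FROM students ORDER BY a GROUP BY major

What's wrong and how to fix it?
Bug: GROUP BY must precede ORDER BY

Fix: Reorder: SELECT … FROM … GROUP BY … ORDER BY …

Corrected query:
SELECT major, AVG(gpa) AS a FROM students GROUP BY major ORDER BY a

Result:
major     | a    
----------+------
Math      | 3.11 
Physics   | 3.365
Chemistry | 3.44 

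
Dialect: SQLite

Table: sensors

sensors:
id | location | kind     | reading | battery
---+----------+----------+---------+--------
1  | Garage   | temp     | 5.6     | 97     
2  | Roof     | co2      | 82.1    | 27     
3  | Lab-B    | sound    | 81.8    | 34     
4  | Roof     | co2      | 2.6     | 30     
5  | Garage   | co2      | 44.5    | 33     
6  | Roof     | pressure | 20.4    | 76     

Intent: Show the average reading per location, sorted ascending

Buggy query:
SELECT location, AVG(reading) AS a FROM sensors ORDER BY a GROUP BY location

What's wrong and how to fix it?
Bug: ORDER BY appears before GROUP BY; SQL clause order requires GROUP BY first

Fix: Move ORDER BY to the end, after GROUP BY

Corrected query:
SELECT location, AVG(reading) AS a FROM sensors GROUP BY location ORDER BY a

Result:
location | a        
---------+----------
Garage   | 25.05    
Roof     | 35.033333
Lab-B    | 81.8     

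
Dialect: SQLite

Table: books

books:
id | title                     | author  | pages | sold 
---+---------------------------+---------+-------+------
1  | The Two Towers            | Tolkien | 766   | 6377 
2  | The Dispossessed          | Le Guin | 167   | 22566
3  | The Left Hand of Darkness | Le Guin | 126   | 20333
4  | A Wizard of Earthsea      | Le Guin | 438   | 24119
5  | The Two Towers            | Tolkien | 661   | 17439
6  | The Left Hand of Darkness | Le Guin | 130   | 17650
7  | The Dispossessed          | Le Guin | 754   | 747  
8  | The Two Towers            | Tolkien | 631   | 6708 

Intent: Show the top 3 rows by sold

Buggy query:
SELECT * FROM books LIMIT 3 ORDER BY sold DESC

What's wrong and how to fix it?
Bug: ORDER BY cannot follow LIMIT; LIMIT is the final clause

Fix: Swap the clauses: ORDER BY first, then LIMIT

Corrected query:
SELECT * FROM books ORDER BY sold DESC LIMIT 3

Result:
id | title                     | author  | pages | sold 
---+---------------------------+---------+-------+------
4  | A Wizard of Earthsea      | Le Guin | 438   | 24119
2  | The Dispossessed          | Le Guin | 167   | 22566
3  | The Left Hand of Darkness | Le Guin | 126   | 20333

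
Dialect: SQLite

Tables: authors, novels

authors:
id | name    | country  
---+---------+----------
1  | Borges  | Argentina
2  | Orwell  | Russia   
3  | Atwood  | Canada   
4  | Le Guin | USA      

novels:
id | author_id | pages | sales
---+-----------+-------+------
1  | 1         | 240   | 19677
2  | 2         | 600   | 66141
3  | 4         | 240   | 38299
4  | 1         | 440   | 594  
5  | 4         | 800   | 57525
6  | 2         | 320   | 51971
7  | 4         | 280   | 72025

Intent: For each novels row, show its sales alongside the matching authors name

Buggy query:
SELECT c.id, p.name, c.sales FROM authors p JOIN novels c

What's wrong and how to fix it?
Bug: Missing join condition: each novels row is matched to all authors rows instead of just its own

Fix: Add ON c.author_id = p.id to the JOIN

Corrected query:
SELECT c.id, p.name, c.sales FROM authors p JOIN novels c ON c.author_id = p.id

Result:
id | name    | sales
---+---------+------
1  | Borges  | 19677
2  | Orwell  | 66141
3  | Le Guin | 38299
4  | Borges  | 594  
5  | Le Guin | 57525
6  | Orwell  | 51971
7  | Le Guin | 72025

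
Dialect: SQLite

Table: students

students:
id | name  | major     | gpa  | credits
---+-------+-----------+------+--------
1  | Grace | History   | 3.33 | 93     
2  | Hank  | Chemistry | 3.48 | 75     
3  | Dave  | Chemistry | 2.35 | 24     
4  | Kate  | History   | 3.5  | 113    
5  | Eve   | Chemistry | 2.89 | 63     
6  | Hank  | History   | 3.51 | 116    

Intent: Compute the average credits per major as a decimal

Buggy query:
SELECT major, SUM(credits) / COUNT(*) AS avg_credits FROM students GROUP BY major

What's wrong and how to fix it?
Bug: SUM(credits) and COUNT(*) are both integers; the division truncates the fractional part

Fix: Cast one side to REAL so the division keeps the fractional part

Corrected query:
SELECT major, SUM(credits) * 1.0 / COUNT(*) AS avg_credits FROM students GROUP BY major

Result:
major     | avg_credits
----------+------------
Chemistry | 54         
History   | 107.333333 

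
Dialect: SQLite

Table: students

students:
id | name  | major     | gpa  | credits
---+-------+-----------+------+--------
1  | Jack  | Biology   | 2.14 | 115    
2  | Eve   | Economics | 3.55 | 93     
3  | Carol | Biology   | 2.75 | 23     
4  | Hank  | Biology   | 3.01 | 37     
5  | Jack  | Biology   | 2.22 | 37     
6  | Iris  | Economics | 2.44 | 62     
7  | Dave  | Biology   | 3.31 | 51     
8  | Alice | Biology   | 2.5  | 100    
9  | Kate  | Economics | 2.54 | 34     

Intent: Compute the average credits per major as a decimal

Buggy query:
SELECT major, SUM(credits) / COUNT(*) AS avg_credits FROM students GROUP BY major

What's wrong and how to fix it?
Bug: SUM(credits) and COUNT(*) are both integers; the division truncates the fractional part

Fix: Cast one side to REAL so the division keeps the fractional part

Corrected query:
SELECT major, SUM(credits) * 1.0 / COUNT(*) AS avg_credits FROM students GROUP BY major

Result:
major     | avg_credits
----------+------------
Biology   | 60.5       
Economics | 63         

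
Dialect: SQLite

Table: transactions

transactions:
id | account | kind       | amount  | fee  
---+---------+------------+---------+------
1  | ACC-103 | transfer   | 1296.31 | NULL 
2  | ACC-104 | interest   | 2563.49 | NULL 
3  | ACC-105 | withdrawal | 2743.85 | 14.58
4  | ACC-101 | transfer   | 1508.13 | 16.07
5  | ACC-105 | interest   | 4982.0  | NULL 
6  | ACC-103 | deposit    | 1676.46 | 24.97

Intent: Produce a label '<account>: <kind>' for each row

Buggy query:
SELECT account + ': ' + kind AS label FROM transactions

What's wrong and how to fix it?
Bug: SQLite uses || for string concatenation; + coerces text to numbers (yielding 0)

Fix: Replace + with || to concatenate text

Corrected query:
SELECT account || ': ' || kind AS label FROM transactions

Result:
label              
-------------------
ACC-103: transfer  
ACC-104: interest  
ACC-105: withdrawal
ACC-101: transfer  
ACC-105: interest  
ACC-103: deposit   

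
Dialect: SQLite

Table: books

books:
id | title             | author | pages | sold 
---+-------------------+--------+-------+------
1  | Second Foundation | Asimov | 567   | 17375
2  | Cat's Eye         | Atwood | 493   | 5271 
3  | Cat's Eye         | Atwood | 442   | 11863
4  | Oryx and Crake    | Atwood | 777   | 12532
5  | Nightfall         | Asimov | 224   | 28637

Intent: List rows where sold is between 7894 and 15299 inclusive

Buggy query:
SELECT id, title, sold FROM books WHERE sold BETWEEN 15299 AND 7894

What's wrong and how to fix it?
Bug: BETWEEN expects the lower bound first; with 15299 AND 7894 the range is empty

Fix: Write BETWEEN 7894 AND 15299

Corrected query:
SELECT id, title, sold FROM books WHERE sold BETWEEN 7894 AND 15299

Result:
id | title          | sold 
---+----------------+------
3  | Cat's Eye      | 11863
4  | Oryx and Crake | 12532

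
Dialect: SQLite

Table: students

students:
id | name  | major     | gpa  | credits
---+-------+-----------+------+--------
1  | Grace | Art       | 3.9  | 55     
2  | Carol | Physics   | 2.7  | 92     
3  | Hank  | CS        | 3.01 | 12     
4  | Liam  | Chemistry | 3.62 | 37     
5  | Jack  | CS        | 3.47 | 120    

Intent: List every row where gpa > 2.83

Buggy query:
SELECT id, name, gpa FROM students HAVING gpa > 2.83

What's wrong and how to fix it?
Bug: This is a non-aggregate query (no GROUP BY, no aggregates), so in SQLite the HAVING clause is invalid here; a row-level condition belongs in WHERE

Fix: Replace HAVING with WHERE since the condition applies to individual rows

Corrected query:
SELECT id, name, gpa FROM students WHERE gpa > 2.83

Result:
id | name  | gpa 
---+-------+-----
1  | Grace | 3.9 
3  | Hank  | 3.01
4  | Liam  | 3.62
5  | Jack  | 3.47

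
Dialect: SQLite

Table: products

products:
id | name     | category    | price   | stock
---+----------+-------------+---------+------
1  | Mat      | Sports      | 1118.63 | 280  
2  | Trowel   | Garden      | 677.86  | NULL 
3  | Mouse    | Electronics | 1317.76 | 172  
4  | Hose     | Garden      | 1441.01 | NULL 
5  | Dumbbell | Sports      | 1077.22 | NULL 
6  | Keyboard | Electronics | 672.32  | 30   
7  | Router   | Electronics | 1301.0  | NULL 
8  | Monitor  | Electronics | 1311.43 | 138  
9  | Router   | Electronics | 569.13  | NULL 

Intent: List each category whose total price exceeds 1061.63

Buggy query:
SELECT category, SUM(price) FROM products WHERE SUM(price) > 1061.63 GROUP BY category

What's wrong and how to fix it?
Bug: Aggregate functions cannot appear in a WHERE clause

Fix: Use HAVING (which filters groups after aggregation) instead of WHERE

Corrected query:
SELECT category, SUM(price) FROM products GROUP BY category HAVING SUM(price) > 1061.63

Result:
category    | SUM(price)
------------+-----------
Electronics | 5171.64   
Garden      | 2118.87   
Sports      | 2195.85   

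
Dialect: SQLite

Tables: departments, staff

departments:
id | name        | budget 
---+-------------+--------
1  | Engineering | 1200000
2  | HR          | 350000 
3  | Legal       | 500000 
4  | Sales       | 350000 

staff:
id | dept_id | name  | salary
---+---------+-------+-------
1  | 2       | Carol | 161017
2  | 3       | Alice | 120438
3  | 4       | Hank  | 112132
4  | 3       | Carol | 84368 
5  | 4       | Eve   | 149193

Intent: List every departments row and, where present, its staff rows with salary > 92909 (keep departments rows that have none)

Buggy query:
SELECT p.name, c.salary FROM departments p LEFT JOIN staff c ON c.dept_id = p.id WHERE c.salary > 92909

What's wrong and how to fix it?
Bug: A WHERE condition on the right-hand table after LEFT JOIN drops unmatched parents

Fix: Put 'c.salary > 92909' in the JOIN's ON clause instead of WHERE

Corrected query:
SELECT p.name, c.salary FROM departments p LEFT JOIN staff c ON c.dept_id = p.id AND c.salary > 92909

Result:
name        | salary
------------+-------
Engineering | NULL  
HR          | 161017
Legal       | 120438
Sales       | 112132
Sales       | 149193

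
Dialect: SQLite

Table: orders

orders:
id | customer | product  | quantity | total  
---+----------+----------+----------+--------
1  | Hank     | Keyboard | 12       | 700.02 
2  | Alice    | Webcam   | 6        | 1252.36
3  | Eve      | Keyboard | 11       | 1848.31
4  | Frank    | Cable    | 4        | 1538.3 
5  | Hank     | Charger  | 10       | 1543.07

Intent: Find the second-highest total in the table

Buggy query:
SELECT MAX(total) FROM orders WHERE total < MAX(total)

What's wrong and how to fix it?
Bug: The inner MAX is an aggregate inside WHERE, which is not allowed

Fix: Compute the overall MAX in a subquery, then take MAX of rows below it

Corrected query:
SELECT MAX(total) FROM orders WHERE total < (SELECT MAX(total) FROM orders)

Result:
MAX(total)
----------
1543.07   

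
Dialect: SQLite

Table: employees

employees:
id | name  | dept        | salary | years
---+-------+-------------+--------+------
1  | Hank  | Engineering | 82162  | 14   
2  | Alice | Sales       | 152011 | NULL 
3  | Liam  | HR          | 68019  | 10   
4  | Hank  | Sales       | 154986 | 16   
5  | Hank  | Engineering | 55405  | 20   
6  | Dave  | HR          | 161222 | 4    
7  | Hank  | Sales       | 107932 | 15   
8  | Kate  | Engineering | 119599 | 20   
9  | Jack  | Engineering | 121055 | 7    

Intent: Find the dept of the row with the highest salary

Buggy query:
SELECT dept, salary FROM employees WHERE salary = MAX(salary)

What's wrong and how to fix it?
Bug: WHERE is evaluated per row; an aggregate over the whole table isn't defined there

Fix: Wrap MAX in a scalar subquery so WHERE compares against a single value

Corrected query:
SELECT dept, salary FROM employees WHERE salary = (SELECT MAX(salary) FROM employees)

Result:
dept | salary
-----+-------
HR   | 161222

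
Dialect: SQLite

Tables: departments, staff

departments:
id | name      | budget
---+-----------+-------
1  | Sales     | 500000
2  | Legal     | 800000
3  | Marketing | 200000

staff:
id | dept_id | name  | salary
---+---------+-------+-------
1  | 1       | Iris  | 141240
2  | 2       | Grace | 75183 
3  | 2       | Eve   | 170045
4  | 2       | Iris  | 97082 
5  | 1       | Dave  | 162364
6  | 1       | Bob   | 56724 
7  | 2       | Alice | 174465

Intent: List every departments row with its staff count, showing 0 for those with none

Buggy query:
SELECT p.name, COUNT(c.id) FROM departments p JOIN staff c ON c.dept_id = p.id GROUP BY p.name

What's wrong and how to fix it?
Bug: An inner join excludes parents with zero children

Fix: Switch to LEFT JOIN to retain unmatched parent rows

Corrected query:
SELECT p.name, COUNT(c.id) FROM departments p LEFT JOIN staff c ON c.dept_id = p.id GROUP BY p.name

Result:
name      | COUNT(c.id)
----------+------------
Legal     | 4          
Marketing | 0          
Sales     | 3          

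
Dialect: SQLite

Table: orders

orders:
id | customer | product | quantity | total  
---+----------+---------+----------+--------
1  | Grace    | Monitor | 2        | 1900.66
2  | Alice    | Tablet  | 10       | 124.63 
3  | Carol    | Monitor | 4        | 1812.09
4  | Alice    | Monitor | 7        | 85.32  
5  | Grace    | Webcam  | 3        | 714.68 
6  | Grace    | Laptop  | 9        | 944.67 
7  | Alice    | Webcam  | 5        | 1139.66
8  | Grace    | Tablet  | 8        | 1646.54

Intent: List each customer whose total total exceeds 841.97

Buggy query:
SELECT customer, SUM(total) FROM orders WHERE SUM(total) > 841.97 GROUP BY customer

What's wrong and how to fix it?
Bug: SUM(total) is an aggregate, but WHERE filters rows before aggregation

Fix: Move the aggregate condition to a HAVING clause

Corrected query:
SELECT customer, SUM(total) FROM orders GROUP BY customer HAVING SUM(total) > 841.97

Result:
customer | SUM(total)
---------+-----------
Alice    | 1349.61   
Carol    | 1812.09   
Grace    | 5206.55   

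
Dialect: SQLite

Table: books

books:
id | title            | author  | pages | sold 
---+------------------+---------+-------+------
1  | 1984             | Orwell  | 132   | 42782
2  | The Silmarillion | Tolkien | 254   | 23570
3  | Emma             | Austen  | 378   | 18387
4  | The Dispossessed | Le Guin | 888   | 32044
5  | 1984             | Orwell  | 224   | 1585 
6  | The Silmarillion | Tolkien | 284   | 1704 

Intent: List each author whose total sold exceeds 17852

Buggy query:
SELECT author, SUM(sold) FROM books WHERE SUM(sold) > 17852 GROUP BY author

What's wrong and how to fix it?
Bug: SUM(sold) is an aggregate, but WHERE filters rows before aggregation

Fix: Use HAVING (which filters groups after aggregation) instead of WHERE

Corrected query:
SELECT author, SUM(sold) FROM books GROUP BY author HAVING SUM(sold) > 17852

Result:
author  | SUM(sold)
--------+----------
Austen  | 18387    
Le Guin | 32044    
Orwell  | 44367    
Tolkien | 25274    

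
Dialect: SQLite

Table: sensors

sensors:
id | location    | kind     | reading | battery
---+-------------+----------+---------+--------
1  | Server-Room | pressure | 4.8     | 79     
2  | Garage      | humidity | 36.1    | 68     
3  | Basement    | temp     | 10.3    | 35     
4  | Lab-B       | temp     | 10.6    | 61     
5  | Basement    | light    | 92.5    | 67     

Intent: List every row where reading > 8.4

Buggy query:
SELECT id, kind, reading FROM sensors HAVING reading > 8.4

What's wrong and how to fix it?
Bug: HAVING filters the output of aggregation, but this query has no GROUP BY and no aggregate functions, so SQLite rejects it (HAVING clause on a non-aggregate query); the condition here is per row

Fix: Use WHERE for row-level filtering

Corrected query:
SELECT id, kind, reading FROM sensors WHERE reading > 8.4

Result:
id | kind     | reading
---+----------+--------
2  | humidity | 36.1   
3  | temp     | 10.3   
4  | temp     | 10.6   
5  | light    | 92.5   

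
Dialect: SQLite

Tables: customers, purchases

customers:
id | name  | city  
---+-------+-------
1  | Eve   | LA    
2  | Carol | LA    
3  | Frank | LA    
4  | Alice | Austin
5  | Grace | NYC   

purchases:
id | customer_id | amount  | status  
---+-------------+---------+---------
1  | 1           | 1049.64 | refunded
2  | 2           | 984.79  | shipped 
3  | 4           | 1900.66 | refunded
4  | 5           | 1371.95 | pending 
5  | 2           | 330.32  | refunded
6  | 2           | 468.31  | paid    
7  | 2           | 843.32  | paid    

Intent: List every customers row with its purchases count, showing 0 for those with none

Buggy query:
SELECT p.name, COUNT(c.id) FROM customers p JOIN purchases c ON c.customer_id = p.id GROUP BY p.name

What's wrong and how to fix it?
Bug: An inner join excludes parents with zero children

Fix: Switch to LEFT JOIN to retain unmatched parent rows

Corrected query:
SELECT p.name, COUNT(c.id) FROM customers p LEFT JOIN purchases c ON c.customer_id = p.id GROUP BY p.name

Result:
name  | COUNT(c.id)
------+------------
Alice | 1          
Carol | 4          
Eve   | 1          
Frank | 0          
Grace | 1          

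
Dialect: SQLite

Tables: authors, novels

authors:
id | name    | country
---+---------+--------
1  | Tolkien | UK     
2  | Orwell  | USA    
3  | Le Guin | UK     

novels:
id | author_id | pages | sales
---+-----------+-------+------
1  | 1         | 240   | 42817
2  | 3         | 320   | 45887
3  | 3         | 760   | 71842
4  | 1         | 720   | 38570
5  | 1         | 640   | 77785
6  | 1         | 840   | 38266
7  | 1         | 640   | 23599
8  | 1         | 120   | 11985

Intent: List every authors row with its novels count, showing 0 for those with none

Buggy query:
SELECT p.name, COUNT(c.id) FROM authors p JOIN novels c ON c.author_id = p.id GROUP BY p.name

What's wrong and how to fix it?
Bug: INNER JOIN drops authors rows that have no matching novels rows

Fix: Use LEFT JOIN so parents without children still appear (COUNT(c.id) gives 0)

Corrected query:
SELECT p.name, COUNT(c.id) FROM authors p LEFT JOIN novels c ON c.author_id = p.id GROUP BY p.name

Result:
name    | COUNT(c.id)
--------+------------
Le Guin | 2          
Orwell  | 0          
Tolkien | 6          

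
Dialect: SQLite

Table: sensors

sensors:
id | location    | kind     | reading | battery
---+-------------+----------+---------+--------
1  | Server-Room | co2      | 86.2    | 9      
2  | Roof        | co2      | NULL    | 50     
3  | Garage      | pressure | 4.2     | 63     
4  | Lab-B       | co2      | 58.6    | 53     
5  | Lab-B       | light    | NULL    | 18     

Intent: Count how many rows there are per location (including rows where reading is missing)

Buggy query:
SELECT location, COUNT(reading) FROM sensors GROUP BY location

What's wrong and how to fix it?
Bug: COUNT(column) counts non-NULL values only; rows with NULL reading aren't counted

Fix: Use COUNT(*) to count all rows regardless of NULL

Corrected query:
SELECT location, COUNT(*) FROM sensors GROUP BY location

Result:
location    | COUNT(*)
------------+---------
Garage      | 1       
Lab-B       | 2       
Roof        | 1       
Server-Room | 1       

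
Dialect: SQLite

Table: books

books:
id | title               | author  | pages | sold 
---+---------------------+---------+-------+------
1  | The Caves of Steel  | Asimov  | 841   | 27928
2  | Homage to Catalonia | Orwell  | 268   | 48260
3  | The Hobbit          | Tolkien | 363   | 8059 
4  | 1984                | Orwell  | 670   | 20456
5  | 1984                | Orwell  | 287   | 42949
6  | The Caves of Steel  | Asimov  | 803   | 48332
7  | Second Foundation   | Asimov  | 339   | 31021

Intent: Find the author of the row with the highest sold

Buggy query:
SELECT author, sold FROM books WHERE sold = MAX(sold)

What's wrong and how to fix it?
Bug: WHERE is evaluated per row; an aggregate over the whole table isn't defined there

Fix: Wrap MAX in a scalar subquery so WHERE compares against a single value

Corrected query:
SELECT author, sold FROM books WHERE sold = (SELECT MAX(sold) FROM books)

Result:
author | sold 
-------+------
Asimov | 48332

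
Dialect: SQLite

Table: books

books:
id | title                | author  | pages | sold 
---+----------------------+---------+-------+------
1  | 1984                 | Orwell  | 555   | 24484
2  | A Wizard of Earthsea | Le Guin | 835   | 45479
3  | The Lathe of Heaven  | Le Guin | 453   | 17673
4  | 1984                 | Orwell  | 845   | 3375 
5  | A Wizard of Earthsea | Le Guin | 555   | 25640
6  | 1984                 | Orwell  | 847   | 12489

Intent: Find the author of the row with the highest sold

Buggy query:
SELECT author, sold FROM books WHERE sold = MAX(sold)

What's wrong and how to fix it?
Bug: MAX(sold) is an aggregate and cannot be used directly in WHERE

Fix: Use a subquery: WHERE sold = (SELECT MAX(sold) FROM books)

Corrected query:
SELECT author, sold FROM books WHERE sold = (SELECT MAX(sold) FROM books)

Result:
author  | sold 
--------+------
Le Guin | 45479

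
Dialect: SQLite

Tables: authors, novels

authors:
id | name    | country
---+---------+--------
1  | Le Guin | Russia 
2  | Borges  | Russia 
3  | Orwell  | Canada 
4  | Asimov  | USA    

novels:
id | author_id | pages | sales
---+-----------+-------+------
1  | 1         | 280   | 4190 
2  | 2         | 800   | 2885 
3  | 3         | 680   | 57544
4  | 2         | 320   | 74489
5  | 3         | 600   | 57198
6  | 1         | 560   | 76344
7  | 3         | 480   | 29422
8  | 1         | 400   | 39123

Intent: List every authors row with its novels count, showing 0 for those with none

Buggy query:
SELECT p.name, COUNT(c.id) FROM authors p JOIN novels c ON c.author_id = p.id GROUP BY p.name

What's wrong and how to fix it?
Bug: INNER JOIN drops authors rows that have no matching novels rows

Fix: Switch to LEFT JOIN to retain unmatched parent rows

Corrected query:
SELECT p.name, COUNT(c.id) FROM authors p LEFT JOIN novels c ON c.author_id = p.id GROUP BY p.name

Result:
name    | COUNT(c.id)
--------+------------
Asimov  | 0          
Borges  | 2          
Le Guin | 3          
Orwell  | 3          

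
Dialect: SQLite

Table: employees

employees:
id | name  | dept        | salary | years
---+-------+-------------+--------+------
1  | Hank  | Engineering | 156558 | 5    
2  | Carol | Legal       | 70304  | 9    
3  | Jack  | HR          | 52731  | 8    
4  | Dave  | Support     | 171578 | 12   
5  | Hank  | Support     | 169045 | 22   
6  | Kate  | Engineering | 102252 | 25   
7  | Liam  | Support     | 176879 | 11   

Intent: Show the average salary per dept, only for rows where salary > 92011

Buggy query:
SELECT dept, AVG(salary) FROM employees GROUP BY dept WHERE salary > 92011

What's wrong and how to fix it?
Bug: Row-level WHERE must come before GROUP BY in the clause order

Fix: Place WHERE between FROM and GROUP BY

Corrected query:
SELECT dept, AVG(salary) FROM employees WHERE salary > 92011 GROUP BY dept

Result:
dept        | AVG(salary)  
------------+--------------
Engineering | 129405       
Support     | 172500.666667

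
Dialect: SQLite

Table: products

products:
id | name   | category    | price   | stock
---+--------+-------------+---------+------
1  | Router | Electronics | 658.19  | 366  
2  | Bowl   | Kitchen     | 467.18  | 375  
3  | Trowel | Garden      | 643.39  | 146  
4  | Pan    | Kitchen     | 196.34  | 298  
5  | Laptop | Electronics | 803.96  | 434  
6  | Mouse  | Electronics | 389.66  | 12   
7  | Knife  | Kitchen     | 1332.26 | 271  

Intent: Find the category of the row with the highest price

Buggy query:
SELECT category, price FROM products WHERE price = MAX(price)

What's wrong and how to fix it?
Bug: WHERE is evaluated per row; an aggregate over the whole table isn't defined there

Fix: Use a subquery: WHERE price = (SELECT MAX(price) FROM products)

Corrected query:
SELECT category, price FROM products WHERE price = (SELECT MAX(price) FROM products)

Result:
category | price  
---------+--------
Kitchen  | 1332.26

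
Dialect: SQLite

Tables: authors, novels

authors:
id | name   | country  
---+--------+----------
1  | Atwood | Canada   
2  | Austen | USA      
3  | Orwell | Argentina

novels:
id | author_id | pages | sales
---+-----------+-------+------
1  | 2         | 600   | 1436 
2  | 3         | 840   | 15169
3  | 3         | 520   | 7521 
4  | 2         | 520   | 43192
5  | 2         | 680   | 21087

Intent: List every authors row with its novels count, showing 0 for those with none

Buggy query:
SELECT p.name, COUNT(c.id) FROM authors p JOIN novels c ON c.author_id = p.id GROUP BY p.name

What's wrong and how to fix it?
Bug: An inner join excludes parents with zero children

Fix: Use LEFT JOIN so parents without children still appear (COUNT(c.id) gives 0)

Corrected query:
SELECT p.name, COUNT(c.id) FROM authors p LEFT JOIN novels c ON c.author_id = p.id GROUP BY p.name

Result:
name   | COUNT(c.id)
-------+------------
Atwood | 0          
Austen | 3          
Orwell | 2          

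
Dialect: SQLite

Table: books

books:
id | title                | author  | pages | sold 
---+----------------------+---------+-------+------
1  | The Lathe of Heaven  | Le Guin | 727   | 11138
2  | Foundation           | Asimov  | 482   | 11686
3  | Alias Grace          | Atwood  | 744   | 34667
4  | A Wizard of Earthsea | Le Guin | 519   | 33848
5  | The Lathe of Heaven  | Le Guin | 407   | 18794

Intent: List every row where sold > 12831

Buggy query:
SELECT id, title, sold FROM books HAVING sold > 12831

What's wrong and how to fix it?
Bug: HAVING filters the output of aggregation, but this query has no GROUP BY and no aggregate functions, so SQLite rejects it (HAVING clause on a non-aggregate query); the condition here is per row

Fix: Replace HAVING with WHERE since the condition applies to individual rows

Corrected query:
SELECT id, title, sold FROM books WHERE sold > 12831

Result:
id | title                | sold 
---+----------------------+------
3  | Alias Grace          | 34667
4  | A Wizard of Earthsea | 33848
5  | The Lathe of Heaven  | 18794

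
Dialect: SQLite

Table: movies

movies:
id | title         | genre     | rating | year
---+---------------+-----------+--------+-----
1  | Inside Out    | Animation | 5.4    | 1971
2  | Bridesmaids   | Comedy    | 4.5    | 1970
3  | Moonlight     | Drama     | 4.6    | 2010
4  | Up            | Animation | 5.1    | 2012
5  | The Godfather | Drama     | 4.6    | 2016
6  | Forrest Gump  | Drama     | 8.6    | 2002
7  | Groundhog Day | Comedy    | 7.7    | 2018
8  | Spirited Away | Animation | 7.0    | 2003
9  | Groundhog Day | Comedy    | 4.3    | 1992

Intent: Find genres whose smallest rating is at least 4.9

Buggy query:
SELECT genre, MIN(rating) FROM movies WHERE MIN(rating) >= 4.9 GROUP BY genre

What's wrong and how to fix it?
Bug: MIN() in WHERE is a misuse of aggregate

Fix: Use HAVING for the per-group MIN condition

Corrected query:
SELECT genre, MIN(rating) FROM movies GROUP BY genre HAVING MIN(rating) >= 4.9

Result:
genre     | MIN(rating)
----------+------------
Animation | 5.1        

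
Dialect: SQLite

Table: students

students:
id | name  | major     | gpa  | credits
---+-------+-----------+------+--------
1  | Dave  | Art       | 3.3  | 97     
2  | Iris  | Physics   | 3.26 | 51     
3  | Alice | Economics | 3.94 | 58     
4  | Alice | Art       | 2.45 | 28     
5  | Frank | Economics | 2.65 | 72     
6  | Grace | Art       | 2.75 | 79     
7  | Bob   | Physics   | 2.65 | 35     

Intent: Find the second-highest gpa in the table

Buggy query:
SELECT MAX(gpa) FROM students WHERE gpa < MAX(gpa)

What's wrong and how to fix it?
Bug: The inner MAX is an aggregate inside WHERE, which is not allowed

Fix: Put the inner MAX in a scalar subquery

Corrected query:
SELECT MAX(gpa) FROM students WHERE gpa < (SELECT MAX(gpa) FROM students)

Result:
MAX(gpa)
--------
3.3     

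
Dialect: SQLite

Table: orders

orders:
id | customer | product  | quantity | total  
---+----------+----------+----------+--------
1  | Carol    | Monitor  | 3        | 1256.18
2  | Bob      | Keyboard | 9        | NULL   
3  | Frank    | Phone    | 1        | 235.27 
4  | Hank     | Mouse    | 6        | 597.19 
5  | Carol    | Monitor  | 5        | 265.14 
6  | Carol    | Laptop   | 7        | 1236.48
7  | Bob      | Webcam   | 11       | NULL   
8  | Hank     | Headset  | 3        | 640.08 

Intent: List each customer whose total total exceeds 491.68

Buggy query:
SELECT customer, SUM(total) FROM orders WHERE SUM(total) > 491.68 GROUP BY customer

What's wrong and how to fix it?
Bug: Aggregate functions cannot appear in a WHERE clause

Fix: Use HAVING (which filters groups after aggregation) instead of WHERE

Corrected query:
SELECT customer, SUM(total) FROM orders GROUP BY customer HAVING SUM(total) > 491.68

Result:
customer | SUM(total)
---------+-----------
Carol    | 2757.8    
Hank     | 1237.27   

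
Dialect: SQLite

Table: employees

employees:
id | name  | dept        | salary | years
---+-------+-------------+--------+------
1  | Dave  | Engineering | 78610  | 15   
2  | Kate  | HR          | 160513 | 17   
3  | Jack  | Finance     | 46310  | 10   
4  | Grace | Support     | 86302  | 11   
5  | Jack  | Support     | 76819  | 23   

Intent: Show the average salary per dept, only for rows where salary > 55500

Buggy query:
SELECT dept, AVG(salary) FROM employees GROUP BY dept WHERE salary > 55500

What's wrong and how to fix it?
Bug: Row-level WHERE must come before GROUP BY in the clause order

Fix: Move the WHERE clause before GROUP BY

Corrected query:
SELECT dept, AVG(salary) FROM employees WHERE salary > 55500 GROUP BY dept

Result:
dept        | AVG(salary)
------------+------------
Engineering | 78610      
HR          | 160513     
Support     | 81560.5    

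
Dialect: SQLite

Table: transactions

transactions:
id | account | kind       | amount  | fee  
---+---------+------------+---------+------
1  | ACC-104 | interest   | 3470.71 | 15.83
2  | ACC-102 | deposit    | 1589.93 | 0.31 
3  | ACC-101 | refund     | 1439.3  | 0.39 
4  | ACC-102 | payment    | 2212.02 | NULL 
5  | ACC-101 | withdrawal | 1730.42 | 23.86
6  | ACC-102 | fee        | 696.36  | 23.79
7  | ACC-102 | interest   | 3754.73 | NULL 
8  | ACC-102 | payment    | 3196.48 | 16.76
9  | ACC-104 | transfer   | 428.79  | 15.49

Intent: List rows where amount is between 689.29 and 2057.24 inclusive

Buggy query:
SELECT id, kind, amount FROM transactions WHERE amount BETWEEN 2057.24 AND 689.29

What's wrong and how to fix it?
Bug: BETWEEN expects the lower bound first; with 2057.24 AND 689.29 the range is empty

Fix: Write BETWEEN 689.29 AND 2057.24

Corrected query:
SELECT id, kind, amount FROM transactions WHERE amount BETWEEN 689.29 AND 2057.24

Result:
id | kind       | amount 
---+------------+--------
2  | deposit    | 1589.93
3  | refund     | 1439.3 
5  | withdrawal | 1730.42
6  | fee        | 696.36 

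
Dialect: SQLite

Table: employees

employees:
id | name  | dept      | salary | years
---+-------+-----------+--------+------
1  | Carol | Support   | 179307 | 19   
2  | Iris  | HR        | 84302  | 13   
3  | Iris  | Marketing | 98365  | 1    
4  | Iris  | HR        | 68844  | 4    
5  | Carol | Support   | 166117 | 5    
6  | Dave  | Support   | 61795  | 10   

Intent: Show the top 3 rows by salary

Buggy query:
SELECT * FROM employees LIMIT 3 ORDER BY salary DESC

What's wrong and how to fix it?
Bug: ORDER BY cannot follow LIMIT; LIMIT is the final clause

Fix: Sort with ORDER BY, then apply LIMIT

Corrected query:
SELECT * FROM employees ORDER BY salary DESC LIMIT 3

Result:
id | name  | dept      | salary | years
---+-------+-----------+--------+------
1  | Carol | Support   | 179307 | 19   
5  | Carol | Support   | 166117 | 5    
3  | Iris  | Marketing | 98365  | 1    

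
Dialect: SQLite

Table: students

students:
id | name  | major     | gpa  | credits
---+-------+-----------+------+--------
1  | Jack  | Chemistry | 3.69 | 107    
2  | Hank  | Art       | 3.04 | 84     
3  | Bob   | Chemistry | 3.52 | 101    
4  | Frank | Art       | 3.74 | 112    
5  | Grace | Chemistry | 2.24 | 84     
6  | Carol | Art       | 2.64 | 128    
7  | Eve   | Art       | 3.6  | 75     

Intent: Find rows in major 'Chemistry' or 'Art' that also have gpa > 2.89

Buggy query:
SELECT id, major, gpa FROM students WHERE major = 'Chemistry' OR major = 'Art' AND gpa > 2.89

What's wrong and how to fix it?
Bug: AND binds tighter than OR, so this parses as major = 'Chemistry' OR (major = 'Art' AND gpa > 2.89)

Fix: Group the OR with parentheses (or use IN), then AND the threshold

Corrected query:
SELECT id, major, gpa FROM students WHERE (major = 'Chemistry' OR major = 'Art') AND gpa > 2.89

Result:
id | major     | gpa 
---+-----------+-----
1  | Chemistry | 3.69
2  | Art       | 3.04
3  | Chemistry | 3.52
4  | Art       | 3.74
7  | Art       | 3.6 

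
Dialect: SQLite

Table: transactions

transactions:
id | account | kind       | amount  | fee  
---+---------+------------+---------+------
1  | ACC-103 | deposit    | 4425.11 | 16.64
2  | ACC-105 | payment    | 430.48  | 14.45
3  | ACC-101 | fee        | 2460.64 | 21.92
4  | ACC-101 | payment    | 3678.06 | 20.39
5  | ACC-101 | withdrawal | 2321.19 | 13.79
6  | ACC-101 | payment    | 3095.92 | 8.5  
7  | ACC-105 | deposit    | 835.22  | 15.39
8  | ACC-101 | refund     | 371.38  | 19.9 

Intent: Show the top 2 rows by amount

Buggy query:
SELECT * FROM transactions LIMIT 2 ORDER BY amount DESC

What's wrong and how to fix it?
Bug: ORDER BY cannot follow LIMIT; LIMIT is the final clause

Fix: Sort with ORDER BY, then apply LIMIT

Corrected query:
SELECT * FROM transactions ORDER BY amount DESC LIMIT 2

Result:
id | account | kind    | amount  | fee  
---+---------+---------+---------+------
1  | ACC-103 | deposit | 4425.11 | 16.64
4  | ACC-101 | payment | 3678.06 | 20.39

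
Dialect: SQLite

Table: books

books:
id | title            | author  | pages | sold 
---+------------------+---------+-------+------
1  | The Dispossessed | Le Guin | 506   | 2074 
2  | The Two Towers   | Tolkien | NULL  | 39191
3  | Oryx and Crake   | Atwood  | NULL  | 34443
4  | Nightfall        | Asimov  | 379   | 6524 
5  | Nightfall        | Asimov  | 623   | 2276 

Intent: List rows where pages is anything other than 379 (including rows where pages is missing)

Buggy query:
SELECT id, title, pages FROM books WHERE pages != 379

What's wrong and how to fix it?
Bug: 'pages != 379' is unknown when pages is NULL, so NULL rows are silently excluded

Fix: Add an explicit OR pages IS NULL to include the missing-value rows

Corrected query:
SELECT id, title, pages FROM books WHERE pages != 379 OR pages IS NULL

Result:
id | title            | pages
---+------------------+------
1  | The Dispossessed | 506  
2  | The Two Towers   | NULL 
3  | Oryx and Crake   | NULL 
5  | Nightfall        | 623  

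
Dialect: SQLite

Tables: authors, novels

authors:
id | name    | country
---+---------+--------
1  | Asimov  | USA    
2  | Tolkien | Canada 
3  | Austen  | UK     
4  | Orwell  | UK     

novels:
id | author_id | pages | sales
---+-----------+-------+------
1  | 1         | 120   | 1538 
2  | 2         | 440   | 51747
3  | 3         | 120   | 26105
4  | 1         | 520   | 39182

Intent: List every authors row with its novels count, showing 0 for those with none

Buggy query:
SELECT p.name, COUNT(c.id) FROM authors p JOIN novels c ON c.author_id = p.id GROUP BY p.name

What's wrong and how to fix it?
Bug: INNER JOIN drops authors rows that have no matching novels rows

Fix: Switch to LEFT JOIN to retain unmatched parent rows

Corrected query:
SELECT p.name, COUNT(c.id) FROM authors p LEFT JOIN novels c ON c.author_id = p.id GROUP BY p.name

Result:
name    | COUNT(c.id)
--------+------------
Asimov  | 2          
Austen  | 1          
Orwell  | 0          
Tolkien | 1          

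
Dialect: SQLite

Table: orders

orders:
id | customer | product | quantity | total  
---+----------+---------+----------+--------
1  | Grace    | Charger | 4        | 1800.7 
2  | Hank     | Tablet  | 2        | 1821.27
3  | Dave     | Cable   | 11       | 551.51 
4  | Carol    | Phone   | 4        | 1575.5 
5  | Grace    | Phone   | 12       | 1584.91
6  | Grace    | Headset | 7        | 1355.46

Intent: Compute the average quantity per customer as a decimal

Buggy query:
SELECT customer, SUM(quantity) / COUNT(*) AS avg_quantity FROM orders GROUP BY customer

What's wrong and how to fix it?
Bug: SUM(quantity) and COUNT(*) are both integers; the division truncates the fractional part

Fix: Multiply by 1.0 (or CAST to REAL) to force floating-point division

Corrected query:
SELECT customer, SUM(quantity) * 1.0 / COUNT(*) AS avg_quantity FROM orders GROUP BY customer

Result:
customer | avg_quantity
---------+-------------
Carol    | 4           
Dave     | 11          
Grace    | 7.666667    
Hank     | 2           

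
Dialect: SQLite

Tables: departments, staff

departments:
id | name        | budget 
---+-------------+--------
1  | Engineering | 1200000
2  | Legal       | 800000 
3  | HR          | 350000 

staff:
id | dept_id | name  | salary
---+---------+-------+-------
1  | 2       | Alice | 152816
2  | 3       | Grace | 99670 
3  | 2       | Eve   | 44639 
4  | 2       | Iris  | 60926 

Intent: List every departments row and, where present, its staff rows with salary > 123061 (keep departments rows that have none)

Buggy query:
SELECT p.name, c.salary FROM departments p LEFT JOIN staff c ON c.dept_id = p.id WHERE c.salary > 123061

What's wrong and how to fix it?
Bug: A WHERE condition on the right-hand table after LEFT JOIN drops unmatched parents

Fix: Move the right-table condition into the ON clause so unmatched parents are kept

Corrected query:
SELECT p.name, c.salary FROM departments p LEFT JOIN staff c ON c.dept_id = p.id AND c.salary > 123061

Result:
name        | salary
------------+-------
Engineering | NULL  
Legal       | 152816
HR          | NULL  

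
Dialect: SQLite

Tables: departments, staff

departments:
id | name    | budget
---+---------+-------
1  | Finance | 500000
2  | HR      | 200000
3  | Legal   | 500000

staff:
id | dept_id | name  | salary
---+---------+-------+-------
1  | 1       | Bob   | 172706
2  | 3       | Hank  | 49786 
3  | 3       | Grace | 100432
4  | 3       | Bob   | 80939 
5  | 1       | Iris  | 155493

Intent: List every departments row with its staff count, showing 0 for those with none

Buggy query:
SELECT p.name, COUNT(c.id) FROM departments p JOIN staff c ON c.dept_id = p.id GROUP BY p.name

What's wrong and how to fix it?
Bug: INNER JOIN drops departments rows that have no matching staff rows

Fix: Use LEFT JOIN so parents without children still appear (COUNT(c.id) gives 0)

Corrected query:
SELECT p.name, COUNT(c.id) FROM departments p LEFT JOIN staff c ON c.dept_id = p.id GROUP BY p.name

Result:
name    | COUNT(c.id)
--------+------------
Finance | 2          
HR      | 0          
Legal   | 3          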